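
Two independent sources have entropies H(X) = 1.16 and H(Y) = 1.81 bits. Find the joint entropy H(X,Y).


For independent variables, H(X,Y) = H(X) + H(Y) = 1.16 + 1.81 = 2.97

2.97 bits


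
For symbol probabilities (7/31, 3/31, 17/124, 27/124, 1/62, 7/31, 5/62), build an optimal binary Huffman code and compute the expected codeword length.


Huffman construction (repeatedly merge the two least-probable nodes; each merge adds 1 bit to every symbol beneath it): 1/62 + 5/62 = 3/31; 3/31 + 3/31 = 6/31; 17/124 + 6/31 = 41/124; 27/124 + 7/31 = 55/124; 7/31 + 41/124 = 69/124; 55/124 + 69/124 = 1. Resulting codeword lengths (in the order the probabilities were given): (2, 4, 3, 2, 5, 2, 5). L_avg = sum(p_i * l_i) = 7/31*2 + 3/31*4 + 17/124*3 + 27/124*2 + 1/62*5 + 7/31*2 + 5/62*5 = 325/124 = 2.621

2.621 bits


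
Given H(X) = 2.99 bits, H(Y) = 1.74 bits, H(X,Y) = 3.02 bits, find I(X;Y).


I(X;Y) = H(X) + H(Y) - H(X,Y) = 2.99 + 1.74 - 3.02 = 1.71

1.71 bits


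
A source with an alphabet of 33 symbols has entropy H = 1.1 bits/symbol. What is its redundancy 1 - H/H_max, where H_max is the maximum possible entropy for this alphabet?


H_max = log2(K) = log2(33) = 5.0444 bits/symbol. Redundancy = 1 - H/H_max = 1 - 1.1/5.0444 = 1 - 0.2181 = 0.7819

0.7819


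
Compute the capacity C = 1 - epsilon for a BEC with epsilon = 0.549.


C = 1 - epsilon = 1 - 0.549 = 0.451

0.451 bits


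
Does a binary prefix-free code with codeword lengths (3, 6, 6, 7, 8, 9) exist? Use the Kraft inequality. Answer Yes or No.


Kraft sum = sum(2^(-l_i)) = 0.1699, need <= 1. Result: satisfied (a binary prefix-free code with these lengths exists)

Yes


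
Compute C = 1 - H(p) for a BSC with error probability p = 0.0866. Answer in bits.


H(p) = -p*log2(p) - (1-p)*log2(1-p) = -0.0866*log2(0.0866) - 0.9134*log2(0.9134) = 0.305654 + 0.119364 = 0.425. C = 1 - H(p) = 1 - 0.425 = 0.575

0.575 bits


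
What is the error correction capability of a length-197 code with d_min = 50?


Correction capability = floor((d-1)/2) = floor((50-1)/2) = 24

24 errors


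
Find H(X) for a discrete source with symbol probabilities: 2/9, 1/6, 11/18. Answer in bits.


H = -sum(p_i * log2(p_i)). Terms: -(2/9)*log2(2/9) = 0.482206; -(1/6)*log2(1/6) = 0.430827; -(11/18)*log2(11/18) = 0.434190. H = 0.482206 + 0.430827 + 0.434190 = 1.3472

1.3472 bits


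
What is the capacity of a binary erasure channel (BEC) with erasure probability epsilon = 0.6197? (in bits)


C = 1 - epsilon = 1 - 0.6197 = 0.3803

0.3803 bits


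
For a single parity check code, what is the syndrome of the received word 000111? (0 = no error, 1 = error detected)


Syndrome = XOR of all bits = 0 XOR 0 XOR 0 XOR 1 XOR 1 XOR 1 = 1

1


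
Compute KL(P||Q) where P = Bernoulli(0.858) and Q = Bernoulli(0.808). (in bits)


KL = p*log2(p/q) + (1-p)*log2((1-p)/(1-q)) = 0.858*log2(0.858/0.808) + 0.142*log2(0.142/0.192) = 0.0125

0.0125 bits


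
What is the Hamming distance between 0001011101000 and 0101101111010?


Count differing positions: . ^ . . ^ ^ . . ^ . . ^ . = 5 differences

5


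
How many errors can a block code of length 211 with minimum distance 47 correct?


Correction capability = floor((d-1)/2) = floor((47-1)/2) = 23

23 errors


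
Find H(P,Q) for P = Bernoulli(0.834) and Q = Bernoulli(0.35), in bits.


H(P,Q) = -p*log2(q) - (1-p)*log2(1-q). -0.834*log2(0.35) = 1.263154; -0.166*log2(0.65) = 0.103167. H(P,Q) = 1.263154 + 0.103167 = 1.3663

1.3663 bits


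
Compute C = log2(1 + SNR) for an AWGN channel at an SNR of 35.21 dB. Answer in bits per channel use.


SNR_linear = 10^(35.21/10) = 3318.9446; C = log2(1 + SNR_linear) = log2(1 + 3318.9446) = 11.6969

11.6969 bits/channel use


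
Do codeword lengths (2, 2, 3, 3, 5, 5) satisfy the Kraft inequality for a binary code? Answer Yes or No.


Kraft sum = sum(2^(-l_i)) = 0.8125, need <= 1. Result: satisfied (a binary prefix-free code with these lengths exists)

Yes


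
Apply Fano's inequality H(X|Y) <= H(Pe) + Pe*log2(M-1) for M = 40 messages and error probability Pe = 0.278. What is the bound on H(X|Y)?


H(Pe) = -Pe*log2(Pe) - (1-Pe)*log2(1-Pe) = -0.278*log2(0.278) - 0.722*log2(0.722) = 0.513422 + 0.339289 = 0.8527. Pe*log2(M-1) = 0.278*log2(39) = 1.469342. Bound = H(Pe) + Pe*log2(M-1) = 0.513422 + 0.339289 + 1.469342 = 2.3221

2.3221 bits


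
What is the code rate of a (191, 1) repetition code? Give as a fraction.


Rate = k/n = 1/191

1/191


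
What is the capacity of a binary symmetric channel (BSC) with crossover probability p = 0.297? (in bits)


H(p) = -p*log2(p) - (1-p)*log2(1-p) = -0.297*log2(0.297) - 0.703*log2(0.703) = 0.520185 + 0.357408 = 0.8776. C = 1 - H(p) = 1 - 0.8776 = 0.1224

0.1224 bits


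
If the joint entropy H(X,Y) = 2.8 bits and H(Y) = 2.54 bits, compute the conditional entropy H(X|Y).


H(X|Y) = H(X,Y) - H(Y) = 2.8 - 2.54 = 0.26

0.26 bits


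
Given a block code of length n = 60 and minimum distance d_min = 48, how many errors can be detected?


Detection capability = d_min - 1 = 48 - 1 = 47

47 errors


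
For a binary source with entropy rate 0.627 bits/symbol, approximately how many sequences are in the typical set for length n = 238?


log2|A_typical| = nH = 238 * 0.627 = 149.226, so |A_typical| ~ 2^149.226 = 8.346e+44

8.346e+44


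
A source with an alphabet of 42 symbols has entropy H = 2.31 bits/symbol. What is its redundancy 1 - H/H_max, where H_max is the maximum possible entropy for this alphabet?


H_max = log2(K) = log2(42) = 5.3923 bits/symbol. Redundancy = 1 - H/H_max = 1 - 2.31/5.3923 = 1 - 0.4284 = 0.5716

0.5716


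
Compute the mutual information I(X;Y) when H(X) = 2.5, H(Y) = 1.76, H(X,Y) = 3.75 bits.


I(X;Y) = H(X) + H(Y) - H(X,Y) = 2.5 + 1.76 - 3.75 = 0.51

0.51 bits


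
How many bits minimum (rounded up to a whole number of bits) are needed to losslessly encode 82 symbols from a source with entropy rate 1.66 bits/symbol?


Minimum bits >= n * H = 82 * 1.66 = 136.12, rounded up to a whole number of bits = 137

137 bits


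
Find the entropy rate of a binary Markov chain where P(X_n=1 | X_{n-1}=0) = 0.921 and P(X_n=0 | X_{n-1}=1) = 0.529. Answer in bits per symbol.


Stationary distribution: pi_0 = p10/(p01+p10) = 0.3648, pi_1 = 0.6352. Entropy rate H' = pi_0*H(p01) + pi_1*H(p10) = 0.3648*0.3986 + 0.6352*0.9976 = 0.7791

0.7791 bits/symbol


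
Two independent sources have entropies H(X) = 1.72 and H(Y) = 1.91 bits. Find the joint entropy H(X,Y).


For independent variables, H(X,Y) = H(X) + H(Y) = 1.72 + 1.91 = 3.63

3.63 bits


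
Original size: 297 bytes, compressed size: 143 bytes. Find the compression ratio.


Ratio = original / compressed = 297 / 143 = 2.0769

2.0769


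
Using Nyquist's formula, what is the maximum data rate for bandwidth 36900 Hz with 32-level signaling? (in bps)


Rate = 2 * B * log2(M) = 2 * 36900 * 5.0 = 369000.0

369000.0 bps


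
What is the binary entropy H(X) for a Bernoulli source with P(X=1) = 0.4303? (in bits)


H = -p*log2(p) - (1-p)*log2(1-p). -0.4303*log2(0.4303) = 0.523497; -0.5697*log2(0.5697) = 0.462440. H = 0.523497 + 0.462440 = 0.9859

0.9859 bits


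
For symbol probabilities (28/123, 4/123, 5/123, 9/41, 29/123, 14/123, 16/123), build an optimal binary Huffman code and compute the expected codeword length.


Huffman construction (repeatedly merge the two least-probable nodes; each merge adds 1 bit to every symbol beneath it): 4/123 + 5/123 = 3/41; 3/41 + 14/123 = 23/123; 16/123 + 23/123 = 13/41; 9/41 + 28/123 = 55/123; 29/123 + 13/41 = 68/123; 55/123 + 68/123 = 1. Resulting codeword lengths (in the order the probabilities were given): (2, 5, 5, 2, 2, 4, 3). L_avg = sum(p_i * l_i) = 28/123*2 + 4/123*5 + 5/123*5 + 9/41*2 + 29/123*2 + 14/123*4 + 16/123*3 = 317/123 = 2.5772

2.5772 bits


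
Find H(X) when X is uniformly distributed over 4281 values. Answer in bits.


H = log2(n) = log2(4281) = 12.0637

12.0637 bits


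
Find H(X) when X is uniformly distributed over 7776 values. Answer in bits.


H = log2(n) = log2(7776) = 12.9248

12.9248 bits


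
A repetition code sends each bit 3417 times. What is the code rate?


Rate = k/n = 1/3417

1/3417


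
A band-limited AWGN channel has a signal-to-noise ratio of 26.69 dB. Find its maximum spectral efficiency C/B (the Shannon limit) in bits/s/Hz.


SNR_linear = 10^(26.69/10) = 466.6594; C/B = log2(1 + SNR_linear) = log2(1 + 466.6594) = 8.8693

8.8693 bits/s/Hz


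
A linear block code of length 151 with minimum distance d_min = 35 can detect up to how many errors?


Detection capability = d_min - 1 = 35 - 1 = 34

34 errors


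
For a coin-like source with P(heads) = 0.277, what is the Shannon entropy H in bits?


H = -p*log2(p) - (1-p)*log2(1-p). -0.277*log2(0.277) = 0.513016; -0.723*log2(0.723) = 0.338315. H = 0.513016 + 0.338315 = 0.8513

0.8513 bits


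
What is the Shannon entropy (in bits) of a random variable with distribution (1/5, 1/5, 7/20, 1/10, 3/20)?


H = -sum(p_i * log2(p_i)). Terms: -(1/5)*log2(1/5) = 0.464386; -(1/5)*log2(1/5) = 0.464386; -(7/20)*log2(7/20) = 0.530101; -(1/10)*log2(1/10) = 0.332193; -(3/20)*log2(3/20) = 0.410545. H = 0.464386 + 0.464386 + 0.530101 + 0.332193 + 0.410545 = 2.2016

2.2016 bits


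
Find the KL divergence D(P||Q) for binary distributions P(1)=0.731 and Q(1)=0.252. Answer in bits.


KL = p*log2(p/q) + (1-p)*log2((1-p)/(1-q)) = 0.731*log2(0.731/0.252) + 0.269*log2(0.269/0.748) = 0.7263

0.7263 bits


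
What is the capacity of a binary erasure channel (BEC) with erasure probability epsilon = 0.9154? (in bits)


C = 1 - epsilon = 1 - 0.9154 = 0.0846

0.0846 bits


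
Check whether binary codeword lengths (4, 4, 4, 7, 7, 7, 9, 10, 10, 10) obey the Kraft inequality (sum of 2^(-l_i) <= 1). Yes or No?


Kraft sum = sum(2^(-l_i)) = 0.2158, need <= 1. Result: satisfied (a binary prefix-free code with these lengths exists)

Yes


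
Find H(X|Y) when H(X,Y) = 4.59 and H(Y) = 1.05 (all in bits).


H(X|Y) = H(X,Y) - H(Y) = 4.59 - 1.05 = 3.54

3.54 bits


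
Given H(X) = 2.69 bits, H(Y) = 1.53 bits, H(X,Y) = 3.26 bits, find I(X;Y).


I(X;Y) = H(X) + H(Y) - H(X,Y) = 2.69 + 1.53 - 3.26 = 0.96

0.96 bits


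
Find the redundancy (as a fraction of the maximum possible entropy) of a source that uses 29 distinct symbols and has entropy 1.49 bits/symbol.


H_max = log2(K) = log2(29) = 4.858 bits/symbol. Redundancy = 1 - H/H_max = 1 - 1.49/4.858 = 1 - 0.3067 = 0.6933

0.6933


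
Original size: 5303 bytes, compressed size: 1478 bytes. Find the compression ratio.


Ratio = original / compressed = 5303 / 1478 = 3.588

3.588


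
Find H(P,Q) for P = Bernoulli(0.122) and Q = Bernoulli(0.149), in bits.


H(P,Q) = -p*log2(q) - (1-p)*log2(1-q). -0.122*log2(0.149) = 0.335087; -0.878*log2(0.851) = 0.204371. H(P,Q) = 0.335087 + 0.204371 = 0.5395

0.5395 bits


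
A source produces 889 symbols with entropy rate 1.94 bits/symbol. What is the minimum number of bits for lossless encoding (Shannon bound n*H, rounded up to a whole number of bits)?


Minimum bits >= n * H = 889 * 1.94 = 1724.66, rounded up to a whole number of bits = 1725

1725 bits


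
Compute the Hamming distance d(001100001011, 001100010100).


Count differing positions: . . . . . . . ^ ^ ^ ^ ^ = 5 differences

5


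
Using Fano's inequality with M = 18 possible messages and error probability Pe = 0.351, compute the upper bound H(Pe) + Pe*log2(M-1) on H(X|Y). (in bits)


H(Pe) = -Pe*log2(Pe) - (1-Pe)*log2(1-Pe) = -0.351*log2(0.351) - 0.649*log2(0.649) = 0.530170 + 0.404788 = 0.935. Pe*log2(M-1) = 0.351*log2(17) = 1.434699. Bound = H(Pe) + Pe*log2(M-1) = 0.530170 + 0.404788 + 1.434699 = 2.3697

2.3697 bits


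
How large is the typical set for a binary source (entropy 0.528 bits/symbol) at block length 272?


log2|A_typical| = nH = 272 * 0.528 = 143.616, so |A_typical| ~ 2^143.616 = 1.709e+43

1.709e+43


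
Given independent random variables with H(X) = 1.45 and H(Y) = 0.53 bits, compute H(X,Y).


For independent variables, H(X,Y) = H(X) + H(Y) = 1.45 + 0.53 = 1.98

1.98 bits


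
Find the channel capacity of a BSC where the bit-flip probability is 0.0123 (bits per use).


H(p) = -p*log2(p) - (1-p)*log2(1-p) = -0.0123*log2(0.0123) - 0.9877*log2(0.9877) = 0.078046 + 0.017636 = 0.0957. C = 1 - H(p) = 1 - 0.0957 = 0.9043

0.9043 bits


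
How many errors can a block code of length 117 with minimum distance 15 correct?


Correction capability = floor((d-1)/2) = floor((15-1)/2) = 7

7 errors


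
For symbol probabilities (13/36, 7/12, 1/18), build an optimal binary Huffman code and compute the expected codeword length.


Huffman construction (repeatedly merge the two least-probable nodes; each merge adds 1 bit to every symbol beneath it): 1/18 + 13/36 = 5/12; 5/12 + 7/12 = 1. Resulting codeword lengths (in the order the probabilities were given): (2, 1, 2). L_avg = sum(p_i * l_i) = 13/36*2 + 7/12*1 + 1/18*2 = 17/12 = 1.4167

1.4167 bits


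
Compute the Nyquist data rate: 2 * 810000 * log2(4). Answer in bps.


Rate = 2 * B * log2(M) = 2 * 810000 * 2.0 = 3240000.0

3240000.0 bps


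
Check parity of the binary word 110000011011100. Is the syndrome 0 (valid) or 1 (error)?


Syndrome = XOR of all bits = 1 XOR 1 XOR 0 XOR 0 XOR 0 XOR 0 XOR 0 XOR 1 XOR 1 XOR 0 XOR 1 XOR 1 XOR 1 XOR 0 XOR 0 = 1

1


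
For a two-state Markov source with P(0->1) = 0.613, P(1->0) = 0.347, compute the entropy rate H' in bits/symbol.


Stationary distribution: pi_0 = p10/(p01+p10) = 0.3615, pi_1 = 0.6385. Entropy rate H' = pi_0*H(p01) + pi_1*H(p10) = 0.3615*0.9628 + 0.6385*0.9314 = 0.9427

0.9427 bits/symbol


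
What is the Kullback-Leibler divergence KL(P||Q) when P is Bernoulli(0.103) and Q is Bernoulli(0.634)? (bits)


KL = p*log2(p/q) + (1-p)*log2((1-p)/(1-q)) = 0.103*log2(0.103/0.634) + 0.897*log2(0.897/0.366) = 0.89

0.89 bits


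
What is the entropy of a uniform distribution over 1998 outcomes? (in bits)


H = log2(n) = log2(1998) = 10.9643

10.9643 bits


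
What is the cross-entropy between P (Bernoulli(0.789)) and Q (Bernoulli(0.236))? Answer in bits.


H(P,Q) = -p*log2(q) - (1-p)*log2(1-q). -0.789*log2(0.236) = 1.643598; -0.211*log2(0.764) = 0.081943. H(P,Q) = 1.643598 + 0.081943 = 1.7255

1.7255 bits


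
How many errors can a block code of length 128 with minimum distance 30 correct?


Correction capability = floor((d-1)/2) = floor((30-1)/2) = 14

14 errors


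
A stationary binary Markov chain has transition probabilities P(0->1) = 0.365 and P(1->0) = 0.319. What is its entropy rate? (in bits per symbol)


Stationary distribution: pi_0 = p10/(p01+p10) = 0.4664, pi_1 = 0.5336. Entropy rate H' = pi_0*H(p01) + pi_1*H(p10) = 0.4664*0.9468 + 0.5336*0.9033 = 0.9236

0.9236 bits/symbol


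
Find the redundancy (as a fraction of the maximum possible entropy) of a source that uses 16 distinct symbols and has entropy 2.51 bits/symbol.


H_max = log2(K) = log2(16) = 4.0 bits/symbol. Redundancy = 1 - H/H_max = 1 - 2.51/4.0 = 1 - 0.6275 = 0.3725

0.3725


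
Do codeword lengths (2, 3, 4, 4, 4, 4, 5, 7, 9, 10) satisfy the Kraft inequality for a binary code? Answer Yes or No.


Kraft sum = sum(2^(-l_i)) = 0.667, need <= 1. Result: satisfied (a binary prefix-free code with these lengths exists)

Yes


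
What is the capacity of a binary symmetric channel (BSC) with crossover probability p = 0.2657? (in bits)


H(p) = -p*log2(p) - (1-p)*log2(1-p) = -0.2657*log2(0.2657) - 0.7343*log2(0.7343) = 0.508053 + 0.327174 = 0.8352. C = 1 - H(p) = 1 - 0.8352 = 0.1648

0.1648 bits


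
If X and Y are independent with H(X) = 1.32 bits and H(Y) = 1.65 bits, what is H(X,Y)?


For independent variables, H(X,Y) = H(X) + H(Y) = 1.32 + 1.65 = 2.97

2.97 bits


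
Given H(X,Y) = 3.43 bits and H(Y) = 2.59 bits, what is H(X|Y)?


H(X|Y) = H(X,Y) - H(Y) = 3.43 - 2.59 = 0.84

0.84 bits


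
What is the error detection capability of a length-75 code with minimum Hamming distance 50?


Detection capability = d_min - 1 = 50 - 1 = 49

49 errors


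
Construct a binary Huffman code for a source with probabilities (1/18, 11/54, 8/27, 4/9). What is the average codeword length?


Huffman construction (repeatedly merge the two least-probable nodes; each merge adds 1 bit to every symbol beneath it): 1/18 + 11/54 = 7/27; 7/27 + 8/27 = 5/9; 4/9 + 5/9 = 1. Resulting codeword lengths (in the order the probabilities were given): (3, 3, 2, 1). L_avg = sum(p_i * l_i) = 1/18*3 + 11/54*3 + 8/27*2 + 4/9*1 = 49/27 = 1.8148

1.8148 bits


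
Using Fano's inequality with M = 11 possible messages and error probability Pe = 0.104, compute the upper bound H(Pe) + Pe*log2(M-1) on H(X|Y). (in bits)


H(Pe) = -Pe*log2(Pe) - (1-Pe)*log2(1-Pe) = -0.104*log2(0.104) - 0.896*log2(0.896) = 0.339596 + 0.141953 = 0.4815. Pe*log2(M-1) = 0.104*log2(10) = 0.345481. Bound = H(Pe) + Pe*log2(M-1) = 0.339596 + 0.141953 + 0.345481 = 0.827

0.827 bits


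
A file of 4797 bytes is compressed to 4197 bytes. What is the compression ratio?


Ratio = original / compressed = 4797 / 4197 = 1.143

1.143


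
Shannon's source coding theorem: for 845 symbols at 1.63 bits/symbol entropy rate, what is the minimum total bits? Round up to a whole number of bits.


Minimum bits >= n * H = 845 * 1.63 = 1377.35, rounded up to a whole number of bits = 1378

1378 bits


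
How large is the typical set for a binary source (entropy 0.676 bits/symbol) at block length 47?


log2|A_typical| = nH = 47 * 0.676 = 31.772, so |A_typical| ~ 2^31.772 = 3.667e+09

3.667e+09


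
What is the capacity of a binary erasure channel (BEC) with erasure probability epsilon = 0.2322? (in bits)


C = 1 - epsilon = 1 - 0.2322 = 0.7678

0.7678 bits


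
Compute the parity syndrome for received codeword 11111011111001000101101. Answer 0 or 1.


Syndrome = XOR of all bits = 1 XOR 1 XOR 1 XOR 1 XOR 1 XOR 0 XOR 1 XOR 1 XOR 1 XOR 1 XOR 1 XOR 0 XOR 0 XOR 1 XOR 0 XOR 0 XOR 0 XOR 1 XOR 0 XOR 1 XOR 1 XOR 0 XOR 1 = 1

1


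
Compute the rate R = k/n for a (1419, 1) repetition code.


Rate = k/n = 1/1419

1/1419


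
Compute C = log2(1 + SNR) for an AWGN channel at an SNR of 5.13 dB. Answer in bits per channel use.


SNR_linear = 10^(5.13/10) = 3.2584; C = log2(1 + SNR_linear) = log2(1 + 3.2584) = 2.0903

2.0903 bits/channel use


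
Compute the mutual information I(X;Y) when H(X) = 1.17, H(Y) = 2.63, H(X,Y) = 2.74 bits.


I(X;Y) = H(X) + H(Y) - H(X,Y) = 1.17 + 2.63 - 2.74 = 1.06

1.06 bits


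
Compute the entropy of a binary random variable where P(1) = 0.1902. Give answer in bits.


H = -p*log2(p) - (1-p)*log2(1-p). -0.1902*log2(0.1902) = 0.455417; -0.8098*log2(0.8098) = 0.246473. H = 0.455417 + 0.246473 = 0.7019

0.7019 bits


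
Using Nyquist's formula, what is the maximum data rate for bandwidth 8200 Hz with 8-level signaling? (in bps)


Rate = 2 * B * log2(M) = 2 * 8200 * 3.0 = 49200.0

49200.0 bps


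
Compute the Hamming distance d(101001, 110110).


Count differing positions: . ^ ^ ^ ^ ^ = 5 differences

5


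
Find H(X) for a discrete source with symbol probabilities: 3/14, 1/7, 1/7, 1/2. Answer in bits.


H = -sum(p_i * log2(p_i)). Terms: -(3/14)*log2(3/14) = 0.476227; -(1/7)*log2(1/7) = 0.401051; -(1/7)*log2(1/7) = 0.401051; -(1/2)*log2(1/2) = 0.500000. H = 0.476227 + 0.401051 + 0.401051 + 0.500000 = 1.7783

1.7783 bits


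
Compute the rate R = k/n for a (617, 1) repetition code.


Rate = k/n = 1/617

1/617


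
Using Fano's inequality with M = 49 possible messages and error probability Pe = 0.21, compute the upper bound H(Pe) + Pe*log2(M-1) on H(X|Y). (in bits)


H(Pe) = -Pe*log2(Pe) - (1-Pe)*log2(1-Pe) = -0.21*log2(0.21) - 0.79*log2(0.79) = 0.472823 + 0.268660 = 0.7415. Pe*log2(M-1) = 0.21*log2(48) = 1.172842. Bound = H(Pe) + Pe*log2(M-1) = 0.472823 + 0.268660 + 1.172842 = 1.9143

1.9143 bits


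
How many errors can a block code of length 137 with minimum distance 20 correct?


Correction capability = floor((d-1)/2) = floor((20-1)/2) = 9

9 errors


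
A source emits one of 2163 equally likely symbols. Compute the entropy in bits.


H = log2(n) = log2(2163) = 11.0788

11.0788 bits


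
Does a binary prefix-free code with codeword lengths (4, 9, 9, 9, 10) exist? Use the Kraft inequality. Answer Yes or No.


Kraft sum = sum(2^(-l_i)) = 0.0693, need <= 1. Result: satisfied (a binary prefix-free code with these lengths exists)

Yes


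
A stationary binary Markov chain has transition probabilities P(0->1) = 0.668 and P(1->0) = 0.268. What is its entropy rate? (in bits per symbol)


Stationary distribution: pi_0 = p10/(p01+p10) = 0.2863, pi_1 = 0.7137. Entropy rate H' = pi_0*H(p01) + pi_1*H(p10) = 0.2863*0.917 + 0.7137*0.8386 = 0.861

0.861 bits/symbol


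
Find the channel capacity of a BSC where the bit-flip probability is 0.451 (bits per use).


H(p) = -p*log2(p) - (1-p)*log2(1-p) = -0.451*log2(0.451) - 0.549*log2(0.549) = 0.518109 + 0.474952 = 0.9931. C = 1 - H(p) = 1 - 0.9931 = 0.0069

0.0069 bits


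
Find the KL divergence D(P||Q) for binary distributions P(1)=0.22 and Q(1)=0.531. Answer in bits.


KL = p*log2(p/q) + (1-p)*log2((1-p)/(1-q)) = 0.22*log2(0.22/0.531) + 0.78*log2(0.78/0.469) = 0.2928

0.2928 bits


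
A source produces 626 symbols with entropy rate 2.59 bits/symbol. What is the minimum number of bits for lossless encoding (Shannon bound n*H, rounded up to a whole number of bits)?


Minimum bits >= n * H = 626 * 2.59 = 1621.34, rounded up to a whole number of bits = 1622

1622 bits


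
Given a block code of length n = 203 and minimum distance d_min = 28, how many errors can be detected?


Detection capability = d_min - 1 = 28 - 1 = 27

27 errors


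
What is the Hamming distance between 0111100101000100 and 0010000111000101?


Count differing positions: . ^ . ^ ^ . . . ^ . . . . . . ^ = 5 differences

5


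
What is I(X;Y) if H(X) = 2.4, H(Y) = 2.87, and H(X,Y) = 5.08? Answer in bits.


I(X;Y) = H(X) + H(Y) - H(X,Y) = 2.4 + 2.87 - 5.08 = 0.19

0.19 bits


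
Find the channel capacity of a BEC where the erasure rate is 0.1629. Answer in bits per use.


C = 1 - epsilon = 1 - 0.1629 = 0.8371

0.8371 bits


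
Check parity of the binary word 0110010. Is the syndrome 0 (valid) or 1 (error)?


Syndrome = XOR of all bits = 0 XOR 1 XOR 1 XOR 0 XOR 0 XOR 1 XOR 0 = 1

1


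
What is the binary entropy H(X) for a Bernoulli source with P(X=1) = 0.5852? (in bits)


H = -p*log2(p) - (1-p)*log2(1-p). -0.5852*log2(0.5852) = 0.452359; -0.4148*log2(0.4148) = 0.526594. H = 0.452359 + 0.526594 = 0.979

0.979 bits


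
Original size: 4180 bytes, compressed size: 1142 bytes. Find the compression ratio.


Ratio = original / compressed = 4180 / 1142 = 3.6602

3.6602


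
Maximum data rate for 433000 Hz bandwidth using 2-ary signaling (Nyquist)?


Rate = 2 * B * log2(M) = 2 * 433000 * 1.0 = 866000.0

866000.0 bps


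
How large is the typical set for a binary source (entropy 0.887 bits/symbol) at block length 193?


log2|A_typical| = nH = 193 * 0.887 = 171.191, so |A_typical| ~ 2^171.191 = 3.417e+51

3.417e+51


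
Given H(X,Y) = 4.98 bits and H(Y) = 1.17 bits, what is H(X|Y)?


H(X|Y) = H(X,Y) - H(Y) = 4.98 - 1.17 = 3.81

3.81 bits


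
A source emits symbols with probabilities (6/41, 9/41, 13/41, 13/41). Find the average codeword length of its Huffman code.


Huffman construction (repeatedly merge the two least-probable nodes; each merge adds 1 bit to every symbol beneath it): 6/41 + 9/41 = 15/41; 13/41 + 13/41 = 26/41; 15/41 + 26/41 = 1. Resulting codeword lengths (in the order the probabilities were given): (2, 2, 2, 2). L_avg = sum(p_i * l_i) = 6/41*2 + 9/41*2 + 13/41*2 + 13/41*2 = 2

2.0 bits


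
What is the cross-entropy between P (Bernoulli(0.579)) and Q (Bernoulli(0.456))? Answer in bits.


H(P,Q) = -p*log2(q) - (1-p)*log2(1-q). -0.579*log2(0.456) = 0.655946; -0.421*log2(0.544) = 0.369773. H(P,Q) = 0.655946 + 0.369773 = 1.0257

1.0257 bits


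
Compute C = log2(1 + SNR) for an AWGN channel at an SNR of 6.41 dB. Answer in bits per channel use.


SNR_linear = 10^(6.41/10) = 4.3752; C = log2(1 + SNR_linear) = log2(1 + 4.3752) = 2.4263

2.4263 bits/channel use


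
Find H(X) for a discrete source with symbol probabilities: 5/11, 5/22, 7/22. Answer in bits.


H = -sum(p_i * log2(p_i)). Terms: -(5/11)*log2(5/11) = 0.517047; -(5/22)*log2(5/22) = 0.485796; -(7/22)*log2(7/22) = 0.525661. H = 0.517047 + 0.485796 + 0.525661 = 1.5285

1.5285 bits


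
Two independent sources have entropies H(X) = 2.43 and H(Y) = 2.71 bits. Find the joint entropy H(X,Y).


For independent variables, H(X,Y) = H(X) + H(Y) = 2.43 + 2.71 = 5.14

5.14 bits


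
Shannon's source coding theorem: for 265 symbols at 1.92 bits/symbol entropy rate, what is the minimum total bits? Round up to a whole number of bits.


Minimum bits >= n * H = 265 * 1.92 = 508.8, rounded up to a whole number of bits = 509

509 bits


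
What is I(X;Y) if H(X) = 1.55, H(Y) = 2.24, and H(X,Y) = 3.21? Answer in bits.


I(X;Y) = H(X) + H(Y) - H(X,Y) = 1.55 + 2.24 - 3.21 = 0.58

0.58 bits


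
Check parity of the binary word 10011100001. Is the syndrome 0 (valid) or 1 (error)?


Syndrome = XOR of all bits = 1 XOR 0 XOR 0 XOR 1 XOR 1 XOR 1 XOR 0 XOR 0 XOR 0 XOR 0 XOR 1 = 1

1


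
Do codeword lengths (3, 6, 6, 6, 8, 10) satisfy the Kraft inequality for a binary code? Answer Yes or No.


Kraft sum = sum(2^(-l_i)) = 0.1768, need <= 1. Result: satisfied (a binary prefix-free code with these lengths exists)

Yes


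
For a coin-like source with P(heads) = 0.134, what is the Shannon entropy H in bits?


H = -p*log2(p) - (1-p)*log2(1-p). -0.134*log2(0.134) = 0.388559; -0.866*log2(0.866) = 0.179748. H = 0.388559 + 0.179748 = 0.5683

0.5683 bits


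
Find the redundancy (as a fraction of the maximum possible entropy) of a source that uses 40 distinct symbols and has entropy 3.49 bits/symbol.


H_max = log2(K) = log2(40) = 5.3219 bits/symbol. Redundancy = 1 - H/H_max = 1 - 3.49/5.3219 = 1 - 0.6558 = 0.3442

0.3442


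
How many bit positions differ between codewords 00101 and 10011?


Count differing positions: ^ . ^ ^ . = 3 differences

3


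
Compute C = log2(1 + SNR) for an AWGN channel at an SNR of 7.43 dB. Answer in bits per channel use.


SNR_linear = 10^(7.43/10) = 5.5335; C = log2(1 + SNR_linear) = log2(1 + 5.5335) = 2.7079

2.7079 bits/channel use


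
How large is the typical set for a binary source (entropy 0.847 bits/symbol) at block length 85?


log2|A_typical| = nH = 85 * 0.847 = 71.995, so |A_typical| ~ 2^71.995 = 4.706e+21

4.706e+21


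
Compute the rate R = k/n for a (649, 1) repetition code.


Rate = k/n = 1/649

1/649


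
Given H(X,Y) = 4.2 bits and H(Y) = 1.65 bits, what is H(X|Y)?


H(X|Y) = H(X,Y) - H(Y) = 4.2 - 1.65 = 2.55

2.55 bits


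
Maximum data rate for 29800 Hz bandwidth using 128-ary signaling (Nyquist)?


Rate = 2 * B * log2(M) = 2 * 29800 * 7.0 = 417200.0

417200.0 bps


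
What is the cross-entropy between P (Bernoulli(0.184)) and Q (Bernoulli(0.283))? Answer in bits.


H(P,Q) = -p*log2(q) - (1-p)*log2(1-q). -0.184*log2(0.283) = 0.335087; -0.816*log2(0.717) = 0.391643. H(P,Q) = 0.335087 + 0.391643 = 0.7267

0.7267 bits


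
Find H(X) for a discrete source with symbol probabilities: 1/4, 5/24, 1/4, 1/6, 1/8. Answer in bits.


H = -sum(p_i * log2(p_i)). Terms: -(1/4)*log2(1/4) = 0.500000; -(5/24)*log2(5/24) = 0.471466; -(1/4)*log2(1/4) = 0.500000; -(1/6)*log2(1/6) = 0.430827; -(1/8)*log2(1/8) = 0.375000. H = 0.500000 + 0.471466 + 0.500000 + 0.430827 + 0.375000 = 2.2773

2.2773 bits


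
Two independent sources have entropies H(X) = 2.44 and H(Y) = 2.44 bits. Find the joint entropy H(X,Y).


For independent variables, H(X,Y) = H(X) + H(Y) = 2.44 + 2.44 = 4.88

4.88 bits


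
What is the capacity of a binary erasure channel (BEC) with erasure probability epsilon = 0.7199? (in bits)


C = 1 - epsilon = 1 - 0.7199 = 0.2801

0.2801 bits


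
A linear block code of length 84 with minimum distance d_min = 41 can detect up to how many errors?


Detection capability = d_min - 1 = 41 - 1 = 40

40 errors


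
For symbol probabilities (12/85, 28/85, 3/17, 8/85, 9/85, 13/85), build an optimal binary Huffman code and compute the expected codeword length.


Huffman construction (repeatedly merge the two least-probable nodes; each merge adds 1 bit to every symbol beneath it): 8/85 + 9/85 = 1/5; 12/85 + 13/85 = 5/17; 3/17 + 1/5 = 32/85; 5/17 + 28/85 = 53/85; 32/85 + 53/85 = 1. Resulting codeword lengths (in the order the probabilities were given): (3, 2, 2, 3, 3, 3). L_avg = sum(p_i * l_i) = 12/85*3 + 28/85*2 + 3/17*2 + 8/85*3 + 9/85*3 + 13/85*3 = 212/85 = 2.4941

2.4941 bits


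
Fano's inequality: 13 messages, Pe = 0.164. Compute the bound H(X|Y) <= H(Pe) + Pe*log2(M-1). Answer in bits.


H(Pe) = -Pe*log2(Pe) - (1-Pe)*log2(1-Pe) = -0.164*log2(0.164) - 0.836*log2(0.836) = 0.427750 + 0.216043 = 0.6438. Pe*log2(M-1) = 0.164*log2(12) = 0.587934. Bound = H(Pe) + Pe*log2(M-1) = 0.427750 + 0.216043 + 0.587934 = 1.2317

1.2317 bits


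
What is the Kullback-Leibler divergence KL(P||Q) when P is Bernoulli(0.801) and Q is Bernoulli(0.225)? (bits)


KL = p*log2(p/q) + (1-p)*log2((1-p)/(1-q)) = 0.801*log2(0.801/0.225) + 0.199*log2(0.199/0.775) = 1.077

1.077 bits


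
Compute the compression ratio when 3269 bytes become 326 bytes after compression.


Ratio = original / compressed = 3269 / 326 = 10.0276

10.0276


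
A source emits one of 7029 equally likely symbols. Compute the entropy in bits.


H = log2(n) = log2(7029) = 12.7791

12.7791 bits


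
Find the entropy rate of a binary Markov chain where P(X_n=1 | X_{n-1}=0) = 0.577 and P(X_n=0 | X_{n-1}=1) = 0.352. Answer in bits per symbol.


Stationary distribution: pi_0 = p10/(p01+p10) = 0.3789, pi_1 = 0.6211. Entropy rate H' = pi_0*H(p01) + pi_1*H(p10) = 0.3789*0.9828 + 0.6211*0.9358 = 0.9536

0.9536 bits/symbol


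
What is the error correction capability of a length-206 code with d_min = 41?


Correction capability = floor((d-1)/2) = floor((41-1)/2) = 20

20 errors


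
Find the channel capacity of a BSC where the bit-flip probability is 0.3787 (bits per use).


H(p) = -p*log2(p) - (1-p)*log2(1-p) = -0.3787*log2(0.3787) - 0.6213*log2(0.6213) = 0.530510 + 0.426608 = 0.9571. C = 1 - H(p) = 1 - 0.9571 = 0.0429

0.0429 bits


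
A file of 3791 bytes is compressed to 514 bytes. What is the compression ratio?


Ratio = original / compressed = 3791 / 514 = 7.3755

7.3755


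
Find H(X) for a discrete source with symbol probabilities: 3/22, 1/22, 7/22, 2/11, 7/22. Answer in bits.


H = -sum(p_i * log2(p_i)). Terms: -(3/22)*log2(3/22) = 0.391973; -(1/22)*log2(1/22) = 0.202701; -(7/22)*log2(7/22) = 0.525661; -(2/11)*log2(2/11) = 0.447169; -(7/22)*log2(7/22) = 0.525661. H = 0.391973 + 0.202701 + 0.525661 + 0.447169 + 0.525661 = 2.0932

2.0932 bits


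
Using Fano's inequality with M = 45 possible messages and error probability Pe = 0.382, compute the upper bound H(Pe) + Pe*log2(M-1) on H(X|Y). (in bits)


H(Pe) = -Pe*log2(Pe) - (1-Pe)*log2(1-Pe) = -0.382*log2(0.382) - 0.618*log2(0.618) = 0.530352 + 0.429091 = 0.9594. Pe*log2(M-1) = 0.382*log2(44) = 2.085503. Bound = H(Pe) + Pe*log2(M-1) = 0.530352 + 0.429091 + 2.085503 = 3.0449

3.0449 bits


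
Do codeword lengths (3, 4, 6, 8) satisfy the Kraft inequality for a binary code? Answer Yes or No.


Kraft sum = sum(2^(-l_i)) = 0.207, need <= 1. Result: satisfied (a binary prefix-free code with these lengths exists)

Yes


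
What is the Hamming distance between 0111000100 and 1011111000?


Count differing positions: ^ ^ . . ^ ^ ^ ^ . . = 6 differences

6


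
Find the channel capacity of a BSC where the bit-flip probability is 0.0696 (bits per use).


H(p) = -p*log2(p) - (1-p)*log2(1-p) = -0.0696*log2(0.0696) - 0.9304*log2(0.9304) = 0.267596 + 0.096833 = 0.3644. C = 1 - H(p) = 1 - 0.3644 = 0.6356

0.6356 bits


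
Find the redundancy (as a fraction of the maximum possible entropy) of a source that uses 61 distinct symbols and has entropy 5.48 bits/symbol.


H_max = log2(K) = log2(61) = 5.9307 bits/symbol. Redundancy = 1 - H/H_max = 1 - 5.48/5.9307 = 1 - 0.924 = 0.076

0.076


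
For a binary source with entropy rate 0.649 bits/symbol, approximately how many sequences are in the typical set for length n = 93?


log2|A_typical| = nH = 93 * 0.649 = 60.357, so |A_typical| ~ 2^60.357 = 1.477e+18

1.477e+18


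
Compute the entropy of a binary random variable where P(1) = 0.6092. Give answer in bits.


H = -p*log2(p) - (1-p)*log2(1-p). -0.6092*log2(0.6092) = 0.435585; -0.3908*log2(0.3908) = 0.529728. H = 0.435585 + 0.529728 = 0.9653

0.9653 bits


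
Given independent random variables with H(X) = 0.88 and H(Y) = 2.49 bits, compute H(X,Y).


For independent variables, H(X,Y) = H(X) + H(Y) = 0.88 + 2.49 = 3.37

3.37 bits


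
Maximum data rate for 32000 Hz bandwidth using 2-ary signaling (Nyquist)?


Rate = 2 * B * log2(M) = 2 * 32000 * 1.0 = 64000.0

64000.0 bps


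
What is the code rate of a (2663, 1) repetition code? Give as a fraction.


Rate = k/n = 1/2663

1/2663


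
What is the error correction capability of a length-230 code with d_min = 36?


Correction capability = floor((d-1)/2) = floor((36-1)/2) = 17

17 errors


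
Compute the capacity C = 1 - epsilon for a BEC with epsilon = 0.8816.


C = 1 - epsilon = 1 - 0.8816 = 0.1184

0.1184 bits


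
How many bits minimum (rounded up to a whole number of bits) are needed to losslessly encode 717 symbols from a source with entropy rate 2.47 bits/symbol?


Minimum bits >= n * H = 717 * 2.47 = 1770.99, rounded up to a whole number of bits = 1771

1771 bits


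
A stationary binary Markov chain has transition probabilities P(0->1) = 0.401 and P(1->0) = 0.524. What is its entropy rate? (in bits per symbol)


Stationary distribution: pi_0 = p10/(p01+p10) = 0.5665, pi_1 = 0.4335. Entropy rate H' = pi_0*H(p01) + pi_1*H(p10) = 0.5665*0.9715 + 0.4335*0.9983 = 0.9832

0.9832 bits/symbol


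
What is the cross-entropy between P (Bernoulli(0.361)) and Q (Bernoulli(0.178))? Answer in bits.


H(P,Q) = -p*log2(q) - (1-p)*log2(1-q). -0.361*log2(0.178) = 0.898908; -0.639*log2(0.822) = 0.180703. H(P,Q) = 0.898908 + 0.180703 = 1.0796

1.0796 bits


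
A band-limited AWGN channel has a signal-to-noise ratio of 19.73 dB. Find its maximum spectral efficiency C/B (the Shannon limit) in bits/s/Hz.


SNR_linear = 10^(19.73/10) = 93.9723; C/B = log2(1 + SNR_linear) = log2(1 + 93.9723) = 6.5694

6.5694 bits/s/Hz


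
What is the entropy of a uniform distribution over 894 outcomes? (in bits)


H = log2(n) = log2(894) = 9.8041

9.8041 bits


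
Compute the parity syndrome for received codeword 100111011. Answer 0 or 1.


Syndrome = XOR of all bits = 1 XOR 0 XOR 0 XOR 1 XOR 1 XOR 1 XOR 0 XOR 1 XOR 1 = 0

0


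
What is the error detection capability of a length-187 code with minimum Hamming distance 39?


Detection capability = d_min - 1 = 39 - 1 = 38

38 errors


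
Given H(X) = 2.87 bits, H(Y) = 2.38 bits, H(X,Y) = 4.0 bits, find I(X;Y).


I(X;Y) = H(X) + H(Y) - H(X,Y) = 2.87 + 2.38 - 4.0 = 1.25

1.25 bits


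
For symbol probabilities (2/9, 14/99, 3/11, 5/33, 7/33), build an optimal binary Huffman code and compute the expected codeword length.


Huffman construction (repeatedly merge the two least-probable nodes; each merge adds 1 bit to every symbol beneath it): 14/99 + 5/33 = 29/99; 7/33 + 2/9 = 43/99; 3/11 + 29/99 = 56/99; 43/99 + 56/99 = 1. Resulting codeword lengths (in the order the probabilities were given): (2, 3, 2, 3, 2). L_avg = sum(p_i * l_i) = 2/9*2 + 14/99*3 + 3/11*2 + 5/33*3 + 7/33*2 = 227/99 = 2.2929

2.2929 bits


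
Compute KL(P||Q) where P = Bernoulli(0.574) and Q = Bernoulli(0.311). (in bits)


KL = p*log2(p/q) + (1-p)*log2((1-p)/(1-q)) = 0.574*log2(0.574/0.311) + 0.426*log2(0.426/0.689) = 0.212

0.212 bits


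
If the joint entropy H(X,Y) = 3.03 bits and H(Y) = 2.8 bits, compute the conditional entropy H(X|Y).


H(X|Y) = H(X,Y) - H(Y) = 3.03 - 2.8 = 0.23

0.23 bits


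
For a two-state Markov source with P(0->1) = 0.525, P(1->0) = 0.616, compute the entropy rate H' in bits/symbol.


Stationary distribution: pi_0 = p10/(p01+p10) = 0.5399, pi_1 = 0.4601. Entropy rate H' = pi_0*H(p01) + pi_1*H(p10) = 0.5399*0.9982 + 0.4601*0.9608 = 0.981

0.981 bits/symbol


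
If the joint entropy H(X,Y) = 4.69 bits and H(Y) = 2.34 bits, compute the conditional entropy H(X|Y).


H(X|Y) = H(X,Y) - H(Y) = 4.69 - 2.34 = 2.35

2.35 bits


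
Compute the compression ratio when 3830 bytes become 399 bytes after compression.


Ratio = original / compressed = 3830 / 399 = 9.599

9.599


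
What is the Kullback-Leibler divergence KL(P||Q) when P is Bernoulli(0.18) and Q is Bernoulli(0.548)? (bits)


KL = p*log2(p/q) + (1-p)*log2((1-p)/(1-q)) = 0.18*log2(0.18/0.548) + 0.82*log2(0.82/0.452) = 0.4155

0.4155 bits


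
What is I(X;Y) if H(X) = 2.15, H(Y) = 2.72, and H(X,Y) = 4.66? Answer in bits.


I(X;Y) = H(X) + H(Y) - H(X,Y) = 2.15 + 2.72 - 4.66 = 0.21

0.21 bits


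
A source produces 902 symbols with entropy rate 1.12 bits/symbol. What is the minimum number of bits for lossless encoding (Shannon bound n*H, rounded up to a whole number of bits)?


Minimum bits >= n * H = 902 * 1.12 = 1010.24, rounded up to a whole number of bits = 1011

1011 bits


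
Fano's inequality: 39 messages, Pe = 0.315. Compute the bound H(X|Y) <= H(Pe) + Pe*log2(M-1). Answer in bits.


H(Pe) = -Pe*log2(Pe) - (1-Pe)*log2(1-Pe) = -0.315*log2(0.315) - 0.685*log2(0.685) = 0.524972 + 0.373890 = 0.8989. Pe*log2(M-1) = 0.315*log2(38) = 1.653097. Bound = H(Pe) + Pe*log2(M-1) = 0.524972 + 0.373890 + 1.653097 = 2.552

2.552 bits


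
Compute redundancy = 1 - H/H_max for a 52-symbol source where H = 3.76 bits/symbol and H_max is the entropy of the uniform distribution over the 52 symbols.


H_max = log2(K) = log2(52) = 5.7004 bits/symbol. Redundancy = 1 - H/H_max = 1 - 3.76/5.7004 = 1 - 0.6596 = 0.3404

0.3404


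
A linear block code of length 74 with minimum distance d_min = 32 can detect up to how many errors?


Detection capability = d_min - 1 = 32 - 1 = 31

31 errors


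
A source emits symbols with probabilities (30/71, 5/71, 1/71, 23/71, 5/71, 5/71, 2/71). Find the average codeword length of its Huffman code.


Huffman construction (repeatedly merge the two least-probable nodes; each merge adds 1 bit to every symbol beneath it): 1/71 + 2/71 = 3/71; 3/71 + 5/71 = 8/71; 5/71 + 5/71 = 10/71; 8/71 + 10/71 = 18/71; 18/71 + 23/71 = 41/71; 30/71 + 41/71 = 1. Resulting codeword lengths (in the order the probabilities were given): (1, 4, 5, 2, 4, 4, 5). L_avg = sum(p_i * l_i) = 30/71*1 + 5/71*4 + 1/71*5 + 23/71*2 + 5/71*4 + 5/71*4 + 2/71*5 = 151/71 = 2.1268

2.1268 bits


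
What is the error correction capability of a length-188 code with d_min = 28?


Correction capability = floor((d-1)/2) = floor((28-1)/2) = 13

13 errors


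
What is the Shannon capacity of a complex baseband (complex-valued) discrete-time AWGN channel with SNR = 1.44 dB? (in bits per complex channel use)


SNR_linear = 10^(1.44/10) = 1.3932; C = log2(1 + SNR_linear) = log2(1 + 1.3932) = 1.2589

1.2589 bits/channel use


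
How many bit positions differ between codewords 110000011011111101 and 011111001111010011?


Count differing positions: ^ . ^ ^ ^ ^ . ^ . ^ . . ^ . ^ ^ ^ . = 11 differences

11
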